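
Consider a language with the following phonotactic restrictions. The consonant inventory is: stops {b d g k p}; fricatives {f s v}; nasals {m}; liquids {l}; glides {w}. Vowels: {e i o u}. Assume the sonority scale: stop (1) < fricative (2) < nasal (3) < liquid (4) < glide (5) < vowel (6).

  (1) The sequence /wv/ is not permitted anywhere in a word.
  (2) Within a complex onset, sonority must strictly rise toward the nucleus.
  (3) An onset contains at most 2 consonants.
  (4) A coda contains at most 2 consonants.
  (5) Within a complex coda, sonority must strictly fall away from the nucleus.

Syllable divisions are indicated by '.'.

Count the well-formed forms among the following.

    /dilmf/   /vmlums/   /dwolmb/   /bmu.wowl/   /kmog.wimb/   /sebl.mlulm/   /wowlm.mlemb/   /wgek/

2

/dilmf/ — violates constraint 4: syllable 1 coda /lmf/ has 3 consonants (> 2) → ill-formed
/vmlums/ — violates constraint 3: syllable 1 onset /vml/ has 3 consonants (> 2) → ill-formed
/dwolmb/ — violates constraint 4: syllable 1 coda /lmb/ has 3 consonants (> 2) → ill-formed
/bmu.wowl/ — σ1 onset /bm/ (1→3 rises), coda /∅/ ok; σ2 onset /w/, coda /wl/ (5→4 falls) ok → well-formed
/kmog.wimb/ — σ1 onset /km/ (1→3 rises), coda /g/ ok; σ2 onset /w/, coda /mb/ (3→1 falls) ok → well-formed
/sebl.mlulm/ — violates constraint 5: syllable 1 coda /bl/: /b/ (stop, 1) → /l/ (liquid, 4) does not fall → ill-formed
/wowlm.mlemb/ — violates constraint 4: syllable 1 coda /wlm/ has 3 consonants (> 2) → ill-formed
/wgek/ — violates constraint 2: syllable 1 onset /wg/: /w/ (glide, 5) → /g/ (stop, 1) does not rise → ill-formed
Well-formed: /bmu.wowl/, /kmog.wimb/ → 2.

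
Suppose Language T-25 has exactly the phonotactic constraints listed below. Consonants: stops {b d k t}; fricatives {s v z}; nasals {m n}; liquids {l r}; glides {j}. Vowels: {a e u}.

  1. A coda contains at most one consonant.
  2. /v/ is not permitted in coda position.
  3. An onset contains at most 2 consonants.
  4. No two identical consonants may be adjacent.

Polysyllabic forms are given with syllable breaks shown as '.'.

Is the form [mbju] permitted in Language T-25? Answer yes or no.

[mbju] — violates constraint 3: syllable 1 onset /mbj/ has 3 consonants (> 2) → not permitted

no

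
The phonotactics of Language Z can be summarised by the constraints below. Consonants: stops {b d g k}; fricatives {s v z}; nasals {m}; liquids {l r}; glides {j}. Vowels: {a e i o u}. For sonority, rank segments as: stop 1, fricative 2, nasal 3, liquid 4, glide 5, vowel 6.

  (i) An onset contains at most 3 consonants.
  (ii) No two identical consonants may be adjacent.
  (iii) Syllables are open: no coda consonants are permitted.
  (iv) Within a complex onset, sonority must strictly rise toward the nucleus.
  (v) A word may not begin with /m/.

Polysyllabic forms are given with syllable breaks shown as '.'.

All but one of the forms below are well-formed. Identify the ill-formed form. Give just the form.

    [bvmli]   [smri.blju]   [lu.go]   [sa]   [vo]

[bvmli]

[bvmli] — violates constraint (i): syllable 1 onset /bvml/ has 4 consonants (> 3) → ill-formed
[smri.blju] — σ1 onset /smr/ (2→3→4 rises), coda /∅/ ok; σ2 onset /blj/ (1→4→5 rises), coda /∅/ ok → well-formed
[lu.go] — σ1 onset /l/, coda /∅/ ok; σ2 onset /g/, coda /∅/ ok → well-formed
[sa] — σ1 onset /s/, coda /∅/ ok → well-formed
[vo] — σ1 onset /v/, coda /∅/ ok → well-formed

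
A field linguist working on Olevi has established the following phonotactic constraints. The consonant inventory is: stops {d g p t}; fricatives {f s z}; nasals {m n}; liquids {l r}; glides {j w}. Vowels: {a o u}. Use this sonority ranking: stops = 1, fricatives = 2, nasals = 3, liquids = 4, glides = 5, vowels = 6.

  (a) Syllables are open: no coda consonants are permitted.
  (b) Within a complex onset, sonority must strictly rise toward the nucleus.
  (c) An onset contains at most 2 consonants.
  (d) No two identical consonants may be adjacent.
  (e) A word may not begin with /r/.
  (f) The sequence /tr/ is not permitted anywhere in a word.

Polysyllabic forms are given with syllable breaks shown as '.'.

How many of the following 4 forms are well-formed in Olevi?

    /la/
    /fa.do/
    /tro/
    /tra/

/la/ — σ1 onset /l/, coda /∅/ ok → well-formed
/fa.do/ — σ1 onset /f/, coda /∅/ ok; σ2 onset /d/, coda /∅/ ok → well-formed
/tro/ — violates constraint (f): contains banned sequence /tr/ → ill-formed
/tra/ — violates constraint (f): contains banned sequence /tr/ → ill-formed
Well-formed: /la/, /fa.do/ → 2.

2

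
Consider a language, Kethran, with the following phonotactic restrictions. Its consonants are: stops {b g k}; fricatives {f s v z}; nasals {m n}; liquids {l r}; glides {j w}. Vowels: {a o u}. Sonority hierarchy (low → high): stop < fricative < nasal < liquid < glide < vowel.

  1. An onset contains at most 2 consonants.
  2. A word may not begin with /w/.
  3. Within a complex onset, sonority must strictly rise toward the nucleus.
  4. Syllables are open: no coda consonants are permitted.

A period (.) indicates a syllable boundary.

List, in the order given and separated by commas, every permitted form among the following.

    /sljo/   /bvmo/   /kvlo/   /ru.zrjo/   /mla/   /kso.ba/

/mla/, /kso.ba/

/sljo/ — violates constraint 1: syllable 1 onset /slj/ has 3 consonants (> 2) → not permitted
/bvmo/ — violates constraint 1: syllable 1 onset /bvm/ has 3 consonants (> 2) → not permitted
/kvlo/ — violates constraint 1: syllable 1 onset /kvl/ has 3 consonants (> 2) → not permitted
/ru.zrjo/ — violates constraint 1: syllable 2 onset /zrj/ has 3 consonants (> 2) → not permitted
/mla/ — σ1 onset /ml/ (3→4 rises), coda /∅/ ok → permitted
/kso.ba/ — σ1 onset /ks/ (1→2 rises), coda /∅/ ok; σ2 onset /b/, coda /∅/ ok → permitted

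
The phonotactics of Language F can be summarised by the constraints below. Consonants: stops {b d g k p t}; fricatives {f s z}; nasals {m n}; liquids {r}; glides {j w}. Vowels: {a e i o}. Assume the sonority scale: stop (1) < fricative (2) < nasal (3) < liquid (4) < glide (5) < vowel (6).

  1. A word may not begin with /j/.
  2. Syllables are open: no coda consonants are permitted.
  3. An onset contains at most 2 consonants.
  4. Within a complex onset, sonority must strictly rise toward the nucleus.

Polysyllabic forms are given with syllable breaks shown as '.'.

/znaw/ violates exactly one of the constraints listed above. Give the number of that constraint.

/znaw/: syllable 1 coda /w/ has 1 consonant (> 0).
This is a violation of constraint 2: "Syllables are open: no coda consonants are permitted."
The remaining constraints (1, 3, 4) are satisfied.

2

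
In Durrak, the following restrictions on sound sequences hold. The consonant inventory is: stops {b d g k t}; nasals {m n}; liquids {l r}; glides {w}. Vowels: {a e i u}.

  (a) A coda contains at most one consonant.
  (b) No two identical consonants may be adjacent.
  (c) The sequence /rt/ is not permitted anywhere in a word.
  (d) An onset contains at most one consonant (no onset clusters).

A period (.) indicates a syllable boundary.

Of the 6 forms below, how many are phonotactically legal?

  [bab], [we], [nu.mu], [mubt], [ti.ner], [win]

[bab] — σ1 onset /b/, coda /b/ ok → phonotactically legal
[we] — σ1 onset /w/, coda /∅/ ok → phonotactically legal
[nu.mu] — σ1 onset /n/, coda /∅/ ok; σ2 onset /m/, coda /∅/ ok → phonotactically legal
[mubt] — violates constraint (a): syllable 1 coda /bt/ has 2 consonants (> 1) → phonotactically illegal
[ti.ner] — σ1 onset /t/, coda /∅/ ok; σ2 onset /n/, coda /r/ ok → phonotactically legal
[win] — σ1 onset /w/, coda /n/ ok → phonotactically legal
Phonotactically legal: [bab], [we], [nu.mu], [ti.ner], [win] → 5.

5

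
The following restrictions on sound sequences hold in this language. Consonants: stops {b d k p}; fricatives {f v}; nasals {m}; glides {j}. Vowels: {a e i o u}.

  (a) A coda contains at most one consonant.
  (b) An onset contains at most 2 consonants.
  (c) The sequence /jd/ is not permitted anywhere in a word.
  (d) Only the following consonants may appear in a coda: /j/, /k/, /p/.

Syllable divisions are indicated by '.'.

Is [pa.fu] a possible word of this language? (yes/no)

yes

[pa.fu] — σ1 onset /p/, coda /∅/ ok; σ2 onset /f/, coda /∅/ ok → permitted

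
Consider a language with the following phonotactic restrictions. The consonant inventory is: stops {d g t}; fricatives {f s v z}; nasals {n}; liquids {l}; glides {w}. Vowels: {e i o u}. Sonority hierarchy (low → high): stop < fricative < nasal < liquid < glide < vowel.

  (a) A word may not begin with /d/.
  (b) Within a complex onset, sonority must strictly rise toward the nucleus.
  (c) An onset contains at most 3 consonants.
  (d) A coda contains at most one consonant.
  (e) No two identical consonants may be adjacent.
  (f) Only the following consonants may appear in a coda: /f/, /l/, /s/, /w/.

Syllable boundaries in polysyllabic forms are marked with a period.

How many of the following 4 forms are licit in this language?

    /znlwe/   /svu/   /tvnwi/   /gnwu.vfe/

0

/znlwe/ — violates constraint (c): syllable 1 onset /znlw/ has 4 consonants (> 3) → illicit
/svu/ — violates constraint (b): syllable 1 onset /sv/: /s/ (fricative, 2) → /v/ (fricative, 2) does not rise → illicit
/tvnwi/ — violates constraint (c): syllable 1 onset /tvnw/ has 4 consonants (> 3) → illicit
/gnwu.vfe/ — violates constraint (b): syllable 2 onset /vf/: /v/ (fricative, 2) → /f/ (fricative, 2) does not rise → illicit
No form is licit → 0.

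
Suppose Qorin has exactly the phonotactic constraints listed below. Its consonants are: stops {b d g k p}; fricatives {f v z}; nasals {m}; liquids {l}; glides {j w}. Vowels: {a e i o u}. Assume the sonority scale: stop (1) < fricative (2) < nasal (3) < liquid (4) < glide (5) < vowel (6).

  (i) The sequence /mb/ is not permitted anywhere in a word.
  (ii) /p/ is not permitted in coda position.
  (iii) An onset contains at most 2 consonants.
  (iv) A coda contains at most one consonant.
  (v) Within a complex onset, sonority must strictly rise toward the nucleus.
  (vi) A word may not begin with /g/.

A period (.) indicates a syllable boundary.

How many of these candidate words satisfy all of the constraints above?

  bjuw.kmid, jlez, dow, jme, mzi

2

bjuw.kmid — σ1 onset /bj/ (1→5 rises), coda /w/ ok; σ2 onset /km/ (1→3 rises), coda /d/ ok → well-formed
jlez — violates constraint (v): syllable 1 onset /jl/: /j/ (glide, 5) → /l/ (liquid, 4) does not rise → ill-formed
dow — σ1 onset /d/, coda /w/ ok → well-formed
jme — violates constraint (v): syllable 1 onset /jm/: /j/ (glide, 5) → /m/ (nasal, 3) does not rise → ill-formed
mzi — violates constraint (v): syllable 1 onset /mz/: /m/ (nasal, 3) → /z/ (fricative, 2) does not rise → ill-formed
Well-formed: bjuw.kmid, dow → 2.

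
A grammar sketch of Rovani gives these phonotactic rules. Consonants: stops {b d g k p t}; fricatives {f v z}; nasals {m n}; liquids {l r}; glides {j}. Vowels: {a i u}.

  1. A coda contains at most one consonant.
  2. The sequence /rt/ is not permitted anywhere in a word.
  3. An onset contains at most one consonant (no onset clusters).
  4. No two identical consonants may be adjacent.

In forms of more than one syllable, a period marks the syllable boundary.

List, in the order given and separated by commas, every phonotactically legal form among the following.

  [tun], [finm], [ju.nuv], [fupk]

[tun], [ju.nuv]

[tun] — σ1 onset /t/, coda /n/ ok → phonotactically legal
[finm] — violates constraint 1: syllable 1 coda /nm/ has 2 consonants (> 1) → phonotactically illegal
[ju.nuv] — σ1 onset /j/, coda /∅/ ok; σ2 onset /n/, coda /v/ ok → phonotactically legal
[fupk] — violates constraint 1: syllable 1 coda /pk/ has 2 consonants (> 1) → phonotactically illegal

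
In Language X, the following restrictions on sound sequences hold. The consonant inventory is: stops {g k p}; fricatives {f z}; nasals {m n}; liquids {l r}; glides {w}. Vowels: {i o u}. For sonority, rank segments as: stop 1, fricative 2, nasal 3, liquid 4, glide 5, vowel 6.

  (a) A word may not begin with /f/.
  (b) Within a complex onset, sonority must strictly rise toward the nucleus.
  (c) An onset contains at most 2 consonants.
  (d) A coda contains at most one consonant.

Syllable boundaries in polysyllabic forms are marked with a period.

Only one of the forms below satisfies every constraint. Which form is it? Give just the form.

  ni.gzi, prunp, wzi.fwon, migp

ni.gzi

ni.gzi — σ1 onset /n/, coda /∅/ ok; σ2 onset /gz/ (1→2 rises), coda /∅/ ok → permitted
prunp — violates constraint (d): syllable 1 coda /np/ has 2 consonants (> 1) → not permitted
wzi.fwon — violates constraint (b): syllable 1 onset /wz/: /w/ (glide, 5) → /z/ (fricative, 2) does not rise → not permitted
migp — violates constraint (d): syllable 1 coda /gp/ has 2 consonants (> 1) → not permitted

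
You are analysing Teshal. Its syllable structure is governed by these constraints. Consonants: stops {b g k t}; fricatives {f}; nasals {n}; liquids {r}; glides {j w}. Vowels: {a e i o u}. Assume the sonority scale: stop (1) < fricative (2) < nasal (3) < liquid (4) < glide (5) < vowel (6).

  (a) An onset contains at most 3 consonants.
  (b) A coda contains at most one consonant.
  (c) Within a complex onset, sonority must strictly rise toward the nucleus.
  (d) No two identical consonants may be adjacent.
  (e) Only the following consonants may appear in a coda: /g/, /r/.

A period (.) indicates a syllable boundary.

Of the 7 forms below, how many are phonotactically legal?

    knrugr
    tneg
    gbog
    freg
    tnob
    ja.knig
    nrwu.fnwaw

knrugr — violates constraint (b): syllable 1 coda /gr/ has 2 consonants (> 1) → phonotactically illegal
tneg — σ1 onset /tn/ (1→3 rises), coda /g/ ok → phonotactically legal
gbog — violates constraint (c): syllable 1 onset /gb/: /g/ (stop, 1) → /b/ (stop, 1) does not rise → phonotactically illegal
freg — σ1 onset /fr/ (2→4 rises), coda /g/ ok → phonotactically legal
tnob — violates constraint (e): syllable 1 coda contains /b/, which is not a licensed coda consonant → phonotactically illegal
ja.knig — σ1 onset /j/, coda /∅/ ok; σ2 onset /kn/ (1→3 rises), coda /g/ ok → phonotactically legal
nrwu.fnwaw — violates constraint (e): syllable 2 coda contains /w/, which is not a licensed coda consonant → phonotactically illegal
Phonotactically legal: tneg, freg, ja.knig → 3.

3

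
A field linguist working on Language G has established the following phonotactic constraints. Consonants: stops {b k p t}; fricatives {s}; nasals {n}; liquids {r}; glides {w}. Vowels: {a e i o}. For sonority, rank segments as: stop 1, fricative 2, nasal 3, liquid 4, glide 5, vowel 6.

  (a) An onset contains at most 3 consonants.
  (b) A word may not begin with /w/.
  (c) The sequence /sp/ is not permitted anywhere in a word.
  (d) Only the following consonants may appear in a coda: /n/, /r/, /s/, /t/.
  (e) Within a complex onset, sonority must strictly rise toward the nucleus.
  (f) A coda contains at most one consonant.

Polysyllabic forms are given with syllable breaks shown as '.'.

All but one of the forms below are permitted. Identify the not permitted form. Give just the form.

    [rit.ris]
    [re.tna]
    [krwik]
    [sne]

[krwik]

[rit.ris] — σ1 onset /r/, coda /t/ ok; σ2 onset /r/, coda /s/ ok → permitted
[re.tna] — σ1 onset /r/, coda /∅/ ok; σ2 onset /tn/ (1→3 rises), coda /∅/ ok → permitted
[krwik] — violates constraint (d): syllable 1 coda contains /k/, which is not a licensed coda consonant → not permitted
[sne] — σ1 onset /sn/ (2→3 rises), coda /∅/ ok → permitted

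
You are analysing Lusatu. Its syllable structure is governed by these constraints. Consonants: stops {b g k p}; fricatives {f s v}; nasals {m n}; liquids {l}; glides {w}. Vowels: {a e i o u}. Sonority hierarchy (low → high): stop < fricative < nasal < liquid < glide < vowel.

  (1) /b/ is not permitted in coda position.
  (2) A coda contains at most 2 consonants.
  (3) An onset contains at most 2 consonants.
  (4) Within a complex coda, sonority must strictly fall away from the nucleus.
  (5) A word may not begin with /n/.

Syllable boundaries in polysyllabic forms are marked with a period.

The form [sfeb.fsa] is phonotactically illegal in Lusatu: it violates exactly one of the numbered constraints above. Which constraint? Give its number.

[sfeb.fsa]: syllable 1 coda contains /b/.
This is a violation of constraint 1: "/b/ is not permitted in coda position."
The remaining constraints (2, 3, 4, 5) are satisfied.

1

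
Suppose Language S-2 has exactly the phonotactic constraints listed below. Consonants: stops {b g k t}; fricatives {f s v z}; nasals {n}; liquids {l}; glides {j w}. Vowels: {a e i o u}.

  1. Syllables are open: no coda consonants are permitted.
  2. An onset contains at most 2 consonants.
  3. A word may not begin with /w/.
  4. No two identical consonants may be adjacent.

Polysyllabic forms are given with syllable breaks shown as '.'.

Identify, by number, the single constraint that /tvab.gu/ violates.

/tvab.gu/: syllable 1 coda /b/ has 1 consonant (> 0).
This is a violation of constraint 1: "Syllables are open: no coda consonants are permitted."
The remaining constraints (2, 3, 4) are satisfied.

1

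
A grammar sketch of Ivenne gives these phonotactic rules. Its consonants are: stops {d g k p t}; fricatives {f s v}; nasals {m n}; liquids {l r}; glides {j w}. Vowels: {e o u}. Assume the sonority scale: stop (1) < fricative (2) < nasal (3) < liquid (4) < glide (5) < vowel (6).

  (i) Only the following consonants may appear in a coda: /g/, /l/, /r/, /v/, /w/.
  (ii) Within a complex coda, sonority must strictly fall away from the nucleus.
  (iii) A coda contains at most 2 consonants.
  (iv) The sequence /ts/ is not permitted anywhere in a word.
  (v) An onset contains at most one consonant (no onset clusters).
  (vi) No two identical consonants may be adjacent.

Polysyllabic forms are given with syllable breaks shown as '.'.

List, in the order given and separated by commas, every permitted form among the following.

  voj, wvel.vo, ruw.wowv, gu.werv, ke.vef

voj — violates constraint (i): syllable 1 coda contains /j/, which is not a licensed coda consonant → not permitted
wvel.vo — violates constraint (v): syllable 1 onset /wv/ has 2 consonants (> 1) → not permitted
ruw.wowv — violates constraint (vi): adjacent identical consonants /ww/ → not permitted
gu.werv — σ1 onset /g/, coda /∅/ ok; σ2 onset /w/, coda /rv/ (4→2 falls) ok → permitted
ke.vef — violates constraint (i): syllable 2 coda contains /f/, which is not a licensed coda consonant → not permitted

gu.werv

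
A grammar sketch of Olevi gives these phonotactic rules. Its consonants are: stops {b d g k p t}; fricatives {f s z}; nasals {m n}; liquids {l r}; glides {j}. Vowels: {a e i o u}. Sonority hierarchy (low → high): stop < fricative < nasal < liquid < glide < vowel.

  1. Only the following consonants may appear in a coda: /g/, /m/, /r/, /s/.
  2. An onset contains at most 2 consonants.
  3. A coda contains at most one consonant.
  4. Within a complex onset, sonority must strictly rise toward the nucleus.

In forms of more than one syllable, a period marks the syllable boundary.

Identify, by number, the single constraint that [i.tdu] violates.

[i.tdu]: syllable 2 onset /td/: /t/ (stop, 1) → /d/ (stop, 1) does not rise.
This is a violation of constraint 4: "Within a complex onset, sonority must strictly rise toward the nucleus."
The remaining constraints (1, 2, 3) are satisfied.

4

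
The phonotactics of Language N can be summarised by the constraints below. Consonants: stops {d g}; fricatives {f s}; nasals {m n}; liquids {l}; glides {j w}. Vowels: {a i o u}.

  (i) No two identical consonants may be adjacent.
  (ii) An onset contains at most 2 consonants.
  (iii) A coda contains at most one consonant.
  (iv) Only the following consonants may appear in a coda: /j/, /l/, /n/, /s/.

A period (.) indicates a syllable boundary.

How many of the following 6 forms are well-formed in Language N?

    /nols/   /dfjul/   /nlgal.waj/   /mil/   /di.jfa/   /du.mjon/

3

/nols/ — violates constraint (iii): syllable 1 coda /ls/ has 2 consonants (> 1) → ill-formed
/dfjul/ — violates constraint (ii): syllable 1 onset /dfj/ has 3 consonants (> 2) → ill-formed
/nlgal.waj/ — violates constraint (ii): syllable 1 onset /nlg/ has 3 consonants (> 2) → ill-formed
/mil/ — σ1 onset /m/, coda /l/ ok → well-formed
/di.jfa/ — σ1 onset /d/, coda /∅/ ok; σ2 onset /jf/ (2C), coda /∅/ ok → well-formed
/du.mjon/ — σ1 onset /d/, coda /∅/ ok; σ2 onset /mj/ (2C), coda /n/ ok → well-formed
Well-formed: /mil/, /di.jfa/, /du.mjon/ → 3.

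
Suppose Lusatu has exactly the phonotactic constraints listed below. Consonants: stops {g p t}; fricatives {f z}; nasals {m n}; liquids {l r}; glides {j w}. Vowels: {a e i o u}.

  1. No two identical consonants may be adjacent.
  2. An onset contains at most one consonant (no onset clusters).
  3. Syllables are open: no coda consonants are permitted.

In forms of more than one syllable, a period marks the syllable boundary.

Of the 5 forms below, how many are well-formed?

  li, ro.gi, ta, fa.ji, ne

li — σ1 onset /l/, coda /∅/ ok → well-formed
ro.gi — σ1 onset /r/, coda /∅/ ok; σ2 onset /g/, coda /∅/ ok → well-formed
ta — σ1 onset /t/, coda /∅/ ok → well-formed
fa.ji — σ1 onset /f/, coda /∅/ ok; σ2 onset /j/, coda /∅/ ok → well-formed
ne — σ1 onset /n/, coda /∅/ ok → well-formed
Well-formed: li, ro.gi, ta, fa.ji, ne → 5.

5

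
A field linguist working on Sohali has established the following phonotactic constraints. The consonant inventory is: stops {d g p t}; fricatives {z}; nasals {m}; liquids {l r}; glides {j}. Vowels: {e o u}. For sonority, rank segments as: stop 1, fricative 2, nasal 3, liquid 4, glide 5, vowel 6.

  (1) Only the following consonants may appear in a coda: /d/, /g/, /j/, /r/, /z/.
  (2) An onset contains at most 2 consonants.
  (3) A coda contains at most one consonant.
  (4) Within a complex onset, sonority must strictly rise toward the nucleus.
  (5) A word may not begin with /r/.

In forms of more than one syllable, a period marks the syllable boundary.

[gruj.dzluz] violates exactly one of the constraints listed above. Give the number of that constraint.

[gruj.dzluz]: syllable 2 onset /dzl/ has 3 consonants (> 2).
This is a violation of constraint 2: "An onset contains at most 2 consonants."
The remaining constraints (1, 3, 4, 5) are satisfied.

2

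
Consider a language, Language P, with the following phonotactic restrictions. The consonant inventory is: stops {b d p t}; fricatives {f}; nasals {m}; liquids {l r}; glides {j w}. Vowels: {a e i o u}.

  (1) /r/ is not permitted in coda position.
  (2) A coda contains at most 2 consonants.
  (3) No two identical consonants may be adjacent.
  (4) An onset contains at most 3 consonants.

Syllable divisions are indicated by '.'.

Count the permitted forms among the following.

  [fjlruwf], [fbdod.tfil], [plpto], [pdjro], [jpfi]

2

[fjlruwf] — violates constraint 4: syllable 1 onset /fjlr/ has 4 consonants (> 3) → not permitted
[fbdod.tfil] — σ1 onset /fbd/ (3C), coda /d/ ok; σ2 onset /tf/ (2C), coda /l/ ok → permitted
[plpto] — violates constraint 4: syllable 1 onset /plpt/ has 4 consonants (> 3) → not permitted
[pdjro] — violates constraint 4: syllable 1 onset /pdjr/ has 4 consonants (> 3) → not permitted
[jpfi] — σ1 onset /jpf/ (3C), coda /∅/ ok → permitted
Permitted: [fbdod.tfil], [jpfi] → 2.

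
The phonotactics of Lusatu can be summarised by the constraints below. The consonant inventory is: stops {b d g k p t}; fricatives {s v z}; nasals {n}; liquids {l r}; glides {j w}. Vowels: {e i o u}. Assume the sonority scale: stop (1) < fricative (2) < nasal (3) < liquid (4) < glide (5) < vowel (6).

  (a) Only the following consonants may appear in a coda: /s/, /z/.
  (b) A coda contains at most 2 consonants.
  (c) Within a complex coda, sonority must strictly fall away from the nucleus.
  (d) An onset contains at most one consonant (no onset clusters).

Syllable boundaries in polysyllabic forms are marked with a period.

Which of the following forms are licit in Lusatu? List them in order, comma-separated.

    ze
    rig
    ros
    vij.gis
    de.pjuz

ze — σ1 onset /z/, coda /∅/ ok → licit
rig — violates constraint (a): syllable 1 coda contains /g/, which is not a licensed coda consonant → illicit
ros — σ1 onset /r/, coda /s/ ok → licit
vij.gis — violates constraint (a): syllable 1 coda contains /j/, which is not a licensed coda consonant → illicit
de.pjuz — violates constraint (d): syllable 2 onset /pj/ has 2 consonants (> 1) → illicit

ze, ros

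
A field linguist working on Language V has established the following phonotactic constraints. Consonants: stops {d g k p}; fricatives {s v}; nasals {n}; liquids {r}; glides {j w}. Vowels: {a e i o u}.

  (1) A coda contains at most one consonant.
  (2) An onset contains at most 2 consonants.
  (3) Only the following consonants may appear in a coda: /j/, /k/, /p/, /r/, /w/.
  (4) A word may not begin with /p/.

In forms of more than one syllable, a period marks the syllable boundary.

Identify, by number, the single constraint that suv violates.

suv: syllable 1 coda contains /v/, which is not a licensed coda consonant.
This is a violation of constraint 3: "Only the following consonants may appear in a coda: /j/, /k/, /p/, /r/, /w/."
The remaining constraints (1, 2, 4) are satisfied.

3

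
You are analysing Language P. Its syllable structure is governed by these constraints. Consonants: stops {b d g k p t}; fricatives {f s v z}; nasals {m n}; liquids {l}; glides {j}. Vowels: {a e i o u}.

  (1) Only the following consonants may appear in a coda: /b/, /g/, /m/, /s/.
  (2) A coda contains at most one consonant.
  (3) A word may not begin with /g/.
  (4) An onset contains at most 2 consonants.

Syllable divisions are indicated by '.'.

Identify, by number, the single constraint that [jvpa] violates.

[jvpa]: syllable 1 onset /jvp/ has 3 consonants (> 2).
This is a violation of constraint 4: "An onset contains at most 2 consonants."
The remaining constraints (1, 2, 3) are satisfied.

4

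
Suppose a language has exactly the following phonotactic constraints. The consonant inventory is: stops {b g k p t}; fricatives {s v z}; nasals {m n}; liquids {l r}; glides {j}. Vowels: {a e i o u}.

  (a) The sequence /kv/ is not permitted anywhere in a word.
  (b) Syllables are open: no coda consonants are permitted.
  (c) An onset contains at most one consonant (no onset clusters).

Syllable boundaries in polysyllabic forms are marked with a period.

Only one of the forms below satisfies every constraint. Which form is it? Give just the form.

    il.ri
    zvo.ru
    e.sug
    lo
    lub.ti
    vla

lo

il.ri — violates constraint (b): syllable 1 coda /l/ has 1 consonant (> 0) → not permitted
zvo.ru — violates constraint (c): syllable 1 onset /zv/ has 2 consonants (> 1) → not permitted
e.sug — violates constraint (b): syllable 2 coda /g/ has 1 consonant (> 0) → not permitted
lo — σ1 onset /l/, coda /∅/ ok → permitted
lub.ti — violates constraint (b): syllable 1 coda /b/ has 1 consonant (> 0) → not permitted
vla — violates constraint (c): syllable 1 onset /vl/ has 2 consonants (> 1) → not permitted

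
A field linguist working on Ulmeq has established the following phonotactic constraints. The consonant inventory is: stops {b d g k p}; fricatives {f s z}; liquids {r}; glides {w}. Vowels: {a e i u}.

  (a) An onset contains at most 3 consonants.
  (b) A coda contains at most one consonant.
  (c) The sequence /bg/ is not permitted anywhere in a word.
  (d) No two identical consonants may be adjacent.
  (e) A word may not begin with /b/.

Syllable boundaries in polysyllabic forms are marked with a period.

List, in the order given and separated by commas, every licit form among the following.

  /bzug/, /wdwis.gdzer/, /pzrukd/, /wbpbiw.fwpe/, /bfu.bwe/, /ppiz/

/bzug/ — violates constraint (e): word begins with /b/ → illicit
/wdwis.gdzer/ — σ1 onset /wdw/ (3C), coda /s/ ok; σ2 onset /gdz/ (3C), coda /r/ ok → licit
/pzrukd/ — violates constraint (b): syllable 1 coda /kd/ has 2 consonants (> 1) → illicit
/wbpbiw.fwpe/ — violates constraint (a): syllable 1 onset /wbpb/ has 4 consonants (> 3) → illicit
/bfu.bwe/ — violates constraint (e): word begins with /b/ → illicit
/ppiz/ — violates constraint (d): adjacent identical consonants /pp/ → illicit

/wdwis.gdzer/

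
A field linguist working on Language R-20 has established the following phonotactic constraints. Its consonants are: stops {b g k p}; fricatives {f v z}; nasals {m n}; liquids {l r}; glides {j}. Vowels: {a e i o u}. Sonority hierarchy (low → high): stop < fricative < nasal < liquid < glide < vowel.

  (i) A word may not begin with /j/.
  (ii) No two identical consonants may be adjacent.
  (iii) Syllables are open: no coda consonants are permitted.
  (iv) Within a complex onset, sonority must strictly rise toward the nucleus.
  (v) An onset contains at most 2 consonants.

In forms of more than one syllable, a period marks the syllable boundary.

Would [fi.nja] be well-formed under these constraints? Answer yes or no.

yes

[fi.nja] — σ1 onset /f/, coda /∅/ ok; σ2 onset /nj/ (3→5 rises), coda /∅/ ok → well-formed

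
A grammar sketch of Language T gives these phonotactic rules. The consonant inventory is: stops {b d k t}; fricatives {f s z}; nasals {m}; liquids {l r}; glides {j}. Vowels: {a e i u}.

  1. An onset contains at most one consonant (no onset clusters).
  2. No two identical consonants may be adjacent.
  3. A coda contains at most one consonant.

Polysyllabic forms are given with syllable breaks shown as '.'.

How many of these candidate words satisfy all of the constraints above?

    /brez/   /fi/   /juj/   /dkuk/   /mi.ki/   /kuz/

/brez/ — violates constraint 1: syllable 1 onset /br/ has 2 consonants (> 1) → not permitted
/fi/ — σ1 onset /f/, coda /∅/ ok → permitted
/juj/ — σ1 onset /j/, coda /j/ ok → permitted
/dkuk/ — violates constraint 1: syllable 1 onset /dk/ has 2 consonants (> 1) → not permitted
/mi.ki/ — σ1 onset /m/, coda /∅/ ok; σ2 onset /k/, coda /∅/ ok → permitted
/kuz/ — σ1 onset /k/, coda /z/ ok → permitted
Permitted: /fi/, /juj/, /mi.ki/, /kuz/ → 4.

4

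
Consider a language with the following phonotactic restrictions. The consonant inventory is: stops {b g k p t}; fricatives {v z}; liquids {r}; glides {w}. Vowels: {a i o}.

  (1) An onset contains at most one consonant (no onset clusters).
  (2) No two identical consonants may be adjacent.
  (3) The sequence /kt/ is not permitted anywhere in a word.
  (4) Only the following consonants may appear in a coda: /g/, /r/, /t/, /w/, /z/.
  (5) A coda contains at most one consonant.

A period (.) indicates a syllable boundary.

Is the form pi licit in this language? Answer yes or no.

pi — σ1 onset /p/, coda /∅/ ok → licit

yes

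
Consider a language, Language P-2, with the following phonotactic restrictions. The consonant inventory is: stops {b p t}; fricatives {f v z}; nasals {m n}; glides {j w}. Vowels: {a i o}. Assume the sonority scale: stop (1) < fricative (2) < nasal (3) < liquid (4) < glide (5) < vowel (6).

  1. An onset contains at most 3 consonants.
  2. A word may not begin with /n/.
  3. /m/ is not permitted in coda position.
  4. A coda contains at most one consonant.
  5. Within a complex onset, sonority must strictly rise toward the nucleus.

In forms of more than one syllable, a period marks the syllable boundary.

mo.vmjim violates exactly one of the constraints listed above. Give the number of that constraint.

3

mo.vmjim: syllable 2 coda contains /m/.
This is a violation of constraint 3: "/m/ is not permitted in coda position."
The remaining constraints (1, 2, 4, 5) are satisfied.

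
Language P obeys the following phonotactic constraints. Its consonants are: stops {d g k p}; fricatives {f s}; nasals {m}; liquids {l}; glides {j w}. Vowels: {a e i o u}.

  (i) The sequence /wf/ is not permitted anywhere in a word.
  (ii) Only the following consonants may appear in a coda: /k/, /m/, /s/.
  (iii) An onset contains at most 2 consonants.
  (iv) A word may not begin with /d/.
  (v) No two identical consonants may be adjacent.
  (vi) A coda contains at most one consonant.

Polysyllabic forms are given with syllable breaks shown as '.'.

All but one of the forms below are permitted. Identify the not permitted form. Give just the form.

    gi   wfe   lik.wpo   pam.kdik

wfe

gi — σ1 onset /g/, coda /∅/ ok → permitted
wfe — violates constraint (i): contains banned sequence /wf/ → not permitted
lik.wpo — σ1 onset /l/, coda /k/ ok; σ2 onset /wp/ (2C), coda /∅/ ok → permitted
pam.kdik — σ1 onset /p/, coda /m/ ok; σ2 onset /kd/ (2C), coda /k/ ok → permitted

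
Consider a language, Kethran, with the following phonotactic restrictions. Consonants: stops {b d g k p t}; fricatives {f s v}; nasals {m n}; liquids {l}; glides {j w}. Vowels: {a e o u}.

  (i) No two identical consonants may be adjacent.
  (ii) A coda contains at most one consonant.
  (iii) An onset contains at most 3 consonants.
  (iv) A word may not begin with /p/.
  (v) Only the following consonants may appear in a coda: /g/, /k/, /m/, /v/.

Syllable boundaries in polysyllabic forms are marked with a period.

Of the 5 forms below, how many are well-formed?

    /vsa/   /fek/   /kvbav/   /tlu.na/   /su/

5

/vsa/ — σ1 onset /vs/ (2C), coda /∅/ ok → well-formed
/fek/ — σ1 onset /f/, coda /k/ ok → well-formed
/kvbav/ — σ1 onset /kvb/ (3C), coda /v/ ok → well-formed
/tlu.na/ — σ1 onset /tl/ (2C), coda /∅/ ok; σ2 onset /n/, coda /∅/ ok → well-formed
/su/ — σ1 onset /s/, coda /∅/ ok → well-formed
Well-formed: /vsa/, /fek/, /kvbav/, /tlu.na/, /su/ → 5.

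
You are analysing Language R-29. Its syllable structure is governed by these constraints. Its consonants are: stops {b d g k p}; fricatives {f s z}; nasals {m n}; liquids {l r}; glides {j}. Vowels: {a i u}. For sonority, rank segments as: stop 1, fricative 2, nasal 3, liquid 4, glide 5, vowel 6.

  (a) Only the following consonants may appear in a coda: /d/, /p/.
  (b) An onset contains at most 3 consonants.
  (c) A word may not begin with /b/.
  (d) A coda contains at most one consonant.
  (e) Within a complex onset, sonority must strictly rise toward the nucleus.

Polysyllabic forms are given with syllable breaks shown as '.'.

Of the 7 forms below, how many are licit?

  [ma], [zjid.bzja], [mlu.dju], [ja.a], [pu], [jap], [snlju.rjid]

[ma] — σ1 onset /m/, coda /∅/ ok → licit
[zjid.bzja] — σ1 onset /zj/ (2→5 rises), coda /d/ ok; σ2 onset /bzj/ (1→2→5 rises), coda /∅/ ok → licit
[mlu.dju] — σ1 onset /ml/ (3→4 rises), coda /∅/ ok; σ2 onset /dj/ (1→5 rises), coda /∅/ ok → licit
[ja.a] — σ1 onset /j/, coda /∅/ ok; σ2 onset /∅/, coda /∅/ ok → licit
[pu] — σ1 onset /p/, coda /∅/ ok → licit
[jap] — σ1 onset /j/, coda /p/ ok → licit
[snlju.rjid] — violates constraint (b): syllable 1 onset /snlj/ has 4 consonants (> 3) → illicit
Licit: [ma], [zjid.bzja], [mlu.dju], [ja.a], [pu], [jap] → 6.

6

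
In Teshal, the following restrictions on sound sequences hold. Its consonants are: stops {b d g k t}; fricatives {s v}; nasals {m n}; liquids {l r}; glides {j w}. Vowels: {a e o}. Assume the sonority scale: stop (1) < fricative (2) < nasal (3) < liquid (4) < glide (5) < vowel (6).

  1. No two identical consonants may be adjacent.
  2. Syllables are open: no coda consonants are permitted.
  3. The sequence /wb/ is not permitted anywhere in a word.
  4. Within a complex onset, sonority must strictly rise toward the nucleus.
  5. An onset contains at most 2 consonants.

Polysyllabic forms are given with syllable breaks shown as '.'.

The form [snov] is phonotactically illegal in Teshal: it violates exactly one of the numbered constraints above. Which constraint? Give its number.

[snov]: syllable 1 coda /v/ has 1 consonant (> 0).
This is a violation of constraint 2: "Syllables are open: no coda consonants are permitted."
The remaining constraints (1, 3, 4, 5) are satisfied.

2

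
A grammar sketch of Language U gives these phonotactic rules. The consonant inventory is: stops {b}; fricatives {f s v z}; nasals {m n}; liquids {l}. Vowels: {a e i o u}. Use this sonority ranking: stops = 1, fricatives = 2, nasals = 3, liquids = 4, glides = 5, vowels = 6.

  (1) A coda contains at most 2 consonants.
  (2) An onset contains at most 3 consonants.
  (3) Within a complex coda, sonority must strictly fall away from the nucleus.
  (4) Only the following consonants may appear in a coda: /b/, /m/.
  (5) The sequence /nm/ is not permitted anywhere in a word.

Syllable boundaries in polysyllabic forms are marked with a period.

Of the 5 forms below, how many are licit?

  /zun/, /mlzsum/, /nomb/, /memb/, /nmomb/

2

/zun/ — violates constraint 4: syllable 1 coda contains /n/, which is not a licensed coda consonant → illicit
/mlzsum/ — violates constraint 2: syllable 1 onset /mlzs/ has 4 consonants (> 3) → illicit
/nomb/ — σ1 onset /n/, coda /mb/ (3→1 falls) ok → licit
/memb/ — σ1 onset /m/, coda /mb/ (3→1 falls) ok → licit
/nmomb/ — violates constraint 5: contains banned sequence /nm/ → illicit
Licit: /nomb/, /memb/ → 2.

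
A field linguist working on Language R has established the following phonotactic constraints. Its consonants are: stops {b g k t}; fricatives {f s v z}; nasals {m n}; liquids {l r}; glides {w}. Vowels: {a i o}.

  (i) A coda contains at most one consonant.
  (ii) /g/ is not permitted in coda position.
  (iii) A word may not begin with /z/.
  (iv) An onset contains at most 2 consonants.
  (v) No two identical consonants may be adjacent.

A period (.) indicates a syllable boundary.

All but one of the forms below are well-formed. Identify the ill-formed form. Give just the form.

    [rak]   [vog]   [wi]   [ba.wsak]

[vog]

[rak] — σ1 onset /r/, coda /k/ ok → well-formed
[vog] — violates constraint (ii): syllable 1 coda contains /g/ → ill-formed
[wi] — σ1 onset /w/, coda /∅/ ok → well-formed
[ba.wsak] — σ1 onset /b/, coda /∅/ ok; σ2 onset /ws/ (2C), coda /k/ ok → well-formed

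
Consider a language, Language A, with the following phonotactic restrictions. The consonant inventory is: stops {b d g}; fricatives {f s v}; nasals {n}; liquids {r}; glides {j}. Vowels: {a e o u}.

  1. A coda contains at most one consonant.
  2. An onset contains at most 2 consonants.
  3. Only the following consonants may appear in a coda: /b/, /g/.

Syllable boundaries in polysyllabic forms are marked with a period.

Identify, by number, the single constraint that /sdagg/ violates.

/sdagg/: syllable 1 coda /gg/ has 2 consonants (> 1).
This is a violation of constraint 1: "A coda contains at most one consonant."
The remaining constraints (2, 3) are satisfied.

1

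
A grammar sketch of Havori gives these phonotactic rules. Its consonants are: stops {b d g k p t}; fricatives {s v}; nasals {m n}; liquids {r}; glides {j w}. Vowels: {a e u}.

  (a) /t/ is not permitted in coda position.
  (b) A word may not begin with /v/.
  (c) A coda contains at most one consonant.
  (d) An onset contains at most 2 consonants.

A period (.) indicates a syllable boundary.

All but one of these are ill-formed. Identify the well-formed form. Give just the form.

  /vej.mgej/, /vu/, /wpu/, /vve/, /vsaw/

/vej.mgej/ — violates constraint (b): word begins with /v/ → ill-formed
/vu/ — violates constraint (b): word begins with /v/ → ill-formed
/wpu/ — σ1 onset /wp/ (2C), coda /∅/ ok → well-formed
/vve/ — violates constraint (b): word begins with /v/ → ill-formed
/vsaw/ — violates constraint (b): word begins with /v/ → ill-formed

/wpu/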